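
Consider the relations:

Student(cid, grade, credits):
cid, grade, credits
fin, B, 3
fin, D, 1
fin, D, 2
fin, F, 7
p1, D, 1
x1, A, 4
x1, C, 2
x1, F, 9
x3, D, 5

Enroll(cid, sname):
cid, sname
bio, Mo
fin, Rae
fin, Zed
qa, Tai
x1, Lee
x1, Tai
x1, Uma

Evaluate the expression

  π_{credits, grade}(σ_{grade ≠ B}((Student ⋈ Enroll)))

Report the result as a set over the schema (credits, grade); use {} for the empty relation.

Natural join on cid: {(fin, B, 3, Rae), (fin, B, 3, Zed), (fin, D, 1, Rae), (fin, D, 1, Zed), (fin, D, 2, Rae), (fin, D, 2, Zed), (fin, F, 7, Rae), (fin, F, 7, Zed), (x1, A, 4, Lee), (x1, A, 4, Tai), (x1, A, 4, Uma), (x1, C, 2, Lee), (x1, C, 2, Tai), (x1, C, 2, Uma), (x1, F, 9, Lee), (x1, F, 9, Tai), (x1, F, 9, Uma)}
Filtering on grade ≠ B leaves {(fin, D, 1, Rae), (fin, D, 1, Zed), (fin, D, 2, Rae), (fin, D, 2, Zed), (fin, F, 7, Rae), (fin, F, 7, Zed), (x1, A, 4, Lee), (x1, A, 4, Tai), (x1, A, 4, Uma), (x1, C, 2, Lee), (x1, C, 2, Tai), (x1, C, 2, Uma), (x1, F, 9, Lee), (x1, F, 9, Tai), (x1, F, 9, Uma)}.
π_{credits, grade} gives {(1, D), (2, C), (2, D), (4, A), (7, F), (9, F)} (9 duplicate(s) eliminated).

{(1, D), (2, C), (2, D), (4, A), (7, F), (9, F)}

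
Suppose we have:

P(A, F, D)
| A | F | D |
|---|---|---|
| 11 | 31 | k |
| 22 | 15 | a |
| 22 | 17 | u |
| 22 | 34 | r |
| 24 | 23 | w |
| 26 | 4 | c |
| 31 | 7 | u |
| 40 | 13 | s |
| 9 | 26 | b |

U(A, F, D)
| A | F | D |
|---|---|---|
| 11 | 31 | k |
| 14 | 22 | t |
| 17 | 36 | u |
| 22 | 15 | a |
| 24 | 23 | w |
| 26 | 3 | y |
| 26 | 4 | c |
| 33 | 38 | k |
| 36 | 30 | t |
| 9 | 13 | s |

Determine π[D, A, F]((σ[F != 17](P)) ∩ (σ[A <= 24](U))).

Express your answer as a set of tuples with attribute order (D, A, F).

{(a, 22, 15), (k, 11, 31), (w, 24, 23)}

Filtering on F != 17 leaves {(11, 31, k), (22, 15, a), (22, 34, r), (24, 23, w), (26, 4, c), (31, 7, u), (40, 13, s), (9, 26, b)}.
Filtering on A <= 24 leaves {(11, 31, k), (14, 22, t), (17, 36, u), (22, 15, a), (24, 23, w), (9, 13, s)}.
Taking the intersection: {(11, 31, k), (22, 15, a), (24, 23, w)}
π_{D, A, F} gives {(a, 22, 15), (k, 11, 31), (w, 24, 23)}.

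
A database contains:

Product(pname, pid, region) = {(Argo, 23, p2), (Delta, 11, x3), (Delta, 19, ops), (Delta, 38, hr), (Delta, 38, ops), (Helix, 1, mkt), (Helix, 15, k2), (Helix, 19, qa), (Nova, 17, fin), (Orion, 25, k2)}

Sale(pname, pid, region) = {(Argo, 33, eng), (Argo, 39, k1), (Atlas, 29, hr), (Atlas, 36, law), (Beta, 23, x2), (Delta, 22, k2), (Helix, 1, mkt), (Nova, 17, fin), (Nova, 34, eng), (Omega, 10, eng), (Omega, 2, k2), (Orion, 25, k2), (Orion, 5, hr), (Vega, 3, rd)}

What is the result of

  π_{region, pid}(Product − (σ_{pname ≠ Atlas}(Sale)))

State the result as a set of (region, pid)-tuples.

{(hr, 38), (k2, 15), (ops, 19), (ops, 38), (p2, 23), (qa, 19), (x3, 11)}

σ[pname ≠ Atlas]: keep tuples satisfying pname ≠ Atlas → {(Argo, 33, eng), (Argo, 39, k1), (Beta, 23, x2), (Delta, 22, k2), (Helix, 1, mkt), (Nova, 17, fin), (Nova, 34, eng), (Omega, 10, eng), (Omega, 2, k2), (Orion, 25, k2), (Orion, 5, hr), (Vega, 3, rd)}
Difference: {(Argo, 23, p2), (Delta, 11, x3), (Delta, 19, ops), (Delta, 38, hr), (Delta, 38, ops), (Helix, 1, mkt), (Helix, 15, k2), (Helix, 19, qa), (Nova, 17, fin), (Orion, 25, k2)} with {(Argo, 33, eng), (Argo, 39, k1), (Beta, 23, x2), (Delta, 22, k2), (Helix, 1, mkt), (Nova, 17, fin), (Nova, 34, eng), (Omega, 10, eng), (Omega, 2, k2), (Orion, 25, k2), (Orion, 5, hr), (Vega, 3, rd)} → {(Argo, 23, p2), (Delta, 11, x3), (Delta, 19, ops), (Delta, 38, hr), (Delta, 38, ops), (Helix, 15, k2), (Helix, 19, qa)}
Keep only column(s) region, pid: {(hr, 38), (k2, 15), (ops, 19), (ops, 38), (p2, 23), (qa, 19), (x3, 11)}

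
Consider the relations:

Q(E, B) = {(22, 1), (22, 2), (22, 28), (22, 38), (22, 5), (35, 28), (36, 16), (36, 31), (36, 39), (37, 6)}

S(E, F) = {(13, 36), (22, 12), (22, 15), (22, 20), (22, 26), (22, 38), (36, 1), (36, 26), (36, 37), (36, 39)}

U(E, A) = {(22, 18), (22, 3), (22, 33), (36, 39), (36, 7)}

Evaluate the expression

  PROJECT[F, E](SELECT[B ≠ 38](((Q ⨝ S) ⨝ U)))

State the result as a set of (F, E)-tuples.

{(1, 36), (12, 22), (15, 22), (20, 22), (26, 22), (26, 36), (37, 36), (38, 22), (39, 36)}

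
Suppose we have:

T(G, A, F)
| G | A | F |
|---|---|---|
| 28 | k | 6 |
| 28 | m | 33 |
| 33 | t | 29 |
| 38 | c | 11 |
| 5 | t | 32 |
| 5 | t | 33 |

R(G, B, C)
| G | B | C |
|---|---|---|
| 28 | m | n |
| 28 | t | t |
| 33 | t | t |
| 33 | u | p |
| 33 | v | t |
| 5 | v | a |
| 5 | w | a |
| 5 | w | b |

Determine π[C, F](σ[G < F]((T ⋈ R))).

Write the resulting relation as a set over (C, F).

{(a, 32), (a, 33), (b, 32), (b, 33), (n, 33), (t, 33)}

Joining T and R on G yields {(28, k, 6, m, n), (28, k, 6, t, t), (28, m, 33, m, n), (28, m, 33, t, t), (33, t, 29, t, t), (33, t, 29, u, p), (33, t, 29, v, t), (5, t, 32, v, a), (5, t, 32, w, a), (5, t, 32, w, b), (5, t, 33, v, a), (5, t, 33, w, a), (5, t, 33, w, b)}.
σ[G < F]: keep tuples satisfying G < F → {(28, m, 33, m, n), (28, m, 33, t, t), (5, t, 32, v, a), (5, t, 32, w, a), (5, t, 32, w, b), (5, t, 33, v, a), (5, t, 33, w, a), (5, t, 33, w, b)}
Projecting to C, F (2 duplicate(s) eliminated): {(a, 32), (a, 33), (b, 32), (b, 33), (n, 33), (t, 33)}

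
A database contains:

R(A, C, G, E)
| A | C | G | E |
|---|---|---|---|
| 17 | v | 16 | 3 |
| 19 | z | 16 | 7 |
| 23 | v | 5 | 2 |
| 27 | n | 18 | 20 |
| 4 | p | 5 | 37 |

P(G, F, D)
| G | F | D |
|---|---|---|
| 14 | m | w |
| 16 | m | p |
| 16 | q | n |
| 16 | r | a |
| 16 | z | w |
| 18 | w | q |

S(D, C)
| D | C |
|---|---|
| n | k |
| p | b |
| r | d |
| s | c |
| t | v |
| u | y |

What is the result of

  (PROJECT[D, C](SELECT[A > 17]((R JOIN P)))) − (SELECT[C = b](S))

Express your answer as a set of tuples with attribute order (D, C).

{(a, z), (n, z), (p, z), (q, n), (w, z)}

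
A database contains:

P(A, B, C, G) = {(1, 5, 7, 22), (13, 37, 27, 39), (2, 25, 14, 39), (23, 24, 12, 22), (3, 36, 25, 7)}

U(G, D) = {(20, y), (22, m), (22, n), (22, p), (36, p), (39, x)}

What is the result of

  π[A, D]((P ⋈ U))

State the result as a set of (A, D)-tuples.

P ⋈ U (natural join on G): {(1, 5, 7, 22, m), (1, 5, 7, 22, n), (1, 5, 7, 22, p), (13, 37, 27, 39, x), (2, 25, 14, 39, x), (23, 24, 12, 22, m), (23, 24, 12, 22, n), (23, 24, 12, 22, p)}
Projecting to A, D: {(1, m), (1, n), (1, p), (13, x), (2, x), (23, m), (23, n), (23, p)}

{(1, m), (1, n), (1, p), (13, x), (2, x), (23, m), (23, n), (23, p)}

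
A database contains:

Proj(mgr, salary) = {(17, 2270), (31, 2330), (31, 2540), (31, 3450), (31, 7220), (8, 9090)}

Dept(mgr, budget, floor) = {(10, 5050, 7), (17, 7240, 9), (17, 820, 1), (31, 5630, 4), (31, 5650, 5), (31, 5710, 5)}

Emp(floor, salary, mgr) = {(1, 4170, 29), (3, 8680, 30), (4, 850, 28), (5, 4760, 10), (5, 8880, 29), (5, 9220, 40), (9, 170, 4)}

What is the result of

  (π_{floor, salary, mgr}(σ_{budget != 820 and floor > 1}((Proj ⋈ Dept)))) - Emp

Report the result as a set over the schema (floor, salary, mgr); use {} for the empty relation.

Natural join on mgr: {(17, 2270, 7240, 9), (17, 2270, 820, 1), (31, 2330, 5630, 4), (31, 2330, 5650, 5), (31, 2330, 5710, 5), (31, 2540, 5630, 4), (31, 2540, 5650, 5), (31, 2540, 5710, 5), (31, 3450, 5630, 4), (31, 3450, 5650, 5), (31, 3450, 5710, 5), (31, 7220, 5630, 4), (31, 7220, 5650, 5), (31, 7220, 5710, 5)}
Apply σ_{budget != 820 and floor > 1}; surviving tuples: {(17, 2270, 7240, 9), (31, 2330, 5630, 4), (31, 2330, 5650, 5), (31, 2330, 5710, 5), (31, 2540, 5630, 4), (31, 2540, 5650, 5), (31, 2540, 5710, 5), (31, 3450, 5630, 4), (31, 3450, 5650, 5), (31, 3450, 5710, 5), (31, 7220, 5630, 4), (31, 7220, 5650, 5), (31, 7220, 5710, 5)}
Keep only column(s) floor, salary, mgr (4 duplicate(s) eliminated): {(4, 2330, 31), (4, 2540, 31), (4, 3450, 31), (4, 7220, 31), (5, 2330, 31), (5, 2540, 31), (5, 3450, 31), (5, 7220, 31), (9, 2270, 17)}
Difference: {(4, 2330, 31), (4, 2540, 31), (4, 3450, 31), (4, 7220, 31), (5, 2330, 31), (5, 2540, 31), (5, 3450, 31), (5, 7220, 31), (9, 2270, 17)} with {(1, 4170, 29), (3, 8680, 30), (4, 850, 28), (5, 4760, 10), (5, 8880, 29), (5, 9220, 40), (9, 170, 4)} → {(4, 2330, 31), (4, 2540, 31), (4, 3450, 31), (4, 7220, 31), (5, 2330, 31), (5, 2540, 31), (5, 3450, 31), (5, 7220, 31), (9, 2270, 17)}

{(4, 2330, 31), (4, 2540, 31), (4, 3450, 31), (4, 7220, 31), (5, 2330, 31), (5, 2540, 31), (5, 3450, 31), (5, 7220, 31), (9, 2270, 17)}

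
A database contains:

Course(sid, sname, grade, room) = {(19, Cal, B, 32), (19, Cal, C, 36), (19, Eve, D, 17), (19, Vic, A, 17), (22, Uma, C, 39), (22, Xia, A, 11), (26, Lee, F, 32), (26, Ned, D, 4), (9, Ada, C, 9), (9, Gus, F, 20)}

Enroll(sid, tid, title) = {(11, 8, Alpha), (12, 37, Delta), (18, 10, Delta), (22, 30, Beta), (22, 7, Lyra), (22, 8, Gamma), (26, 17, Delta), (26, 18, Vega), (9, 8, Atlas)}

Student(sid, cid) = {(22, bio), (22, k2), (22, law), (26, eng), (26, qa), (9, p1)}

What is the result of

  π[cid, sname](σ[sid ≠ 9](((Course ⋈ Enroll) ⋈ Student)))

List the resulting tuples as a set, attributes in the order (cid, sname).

Course ⋈ Enroll (natural join on sid): {(22, Uma, C, 39, 30, Beta), (22, Uma, C, 39, 7, Lyra), (22, Uma, C, 39, 8, Gamma), (22, Xia, A, 11, 30, Beta), (22, Xia, A, 11, 7, Lyra), (22, Xia, A, 11, 8, Gamma), (26, Lee, F, 32, 17, Delta), (26, Lee, F, 32, 18, Vega), (26, Ned, D, 4, 17, Delta), (26, Ned, D, 4, 18, Vega), (9, Ada, C, 9, 8, Atlas), (9, Gus, F, 20, 8, Atlas)}
(Course ⋈ Enroll) ⋈ Student (natural join on sid): {(22, Uma, C, 39, 30, Beta, bio), (22, Uma, C, 39, 30, Beta, k2), (22, Uma, C, 39, 30, Beta, law), (22, Uma, C, 39, 7, Lyra, bio), (22, Uma, C, 39, 7, Lyra, k2), (22, Uma, C, 39, 7, Lyra, law), (22, Uma, C, 39, 8, Gamma, bio), (22, Uma, C, 39, 8, Gamma, k2), (22, Uma, C, 39, 8, Gamma, law), (22, Xia, A, 11, 30, Beta, bio), (22, Xia, A, 11, 30, Beta, k2), (22, Xia, A, 11, 30, Beta, law), (22, Xia, A, 11, 7, Lyra, bio), (22, Xia, A, 11, 7, Lyra, k2), (22, Xia, A, 11, 7, Lyra, law), (22, Xia, A, 11, 8, Gamma, bio), (22, Xia, A, 11, 8, Gamma, k2), (22, Xia, A, 11, 8, Gamma, law), (26, Lee, F, 32, 17, Delta, eng), (26, Lee, F, 32, 17, Delta, qa), (26, Lee, F, 32, 18, Vega, eng), (26, Lee, F, 32, 18, Vega, qa), (26, Ned, D, 4, 17, Delta, eng), (26, Ned, D, 4, 17, Delta, qa), (26, Ned, D, 4, 18, Vega, eng), (26, Ned, D, 4, 18, Vega, qa), (9, Ada, C, 9, 8, Atlas, p1), (9, Gus, F, 20, 8, Atlas, p1)}
Filtering on sid ≠ 9 leaves {(22, Uma, C, 39, 30, Beta, bio), (22, Uma, C, 39, 30, Beta, k2), (22, Uma, C, 39, 30, Beta, law), (22, Uma, C, 39, 7, Lyra, bio), (22, Uma, C, 39, 7, Lyra, k2), (22, Uma, C, 39, 7, Lyra, law), (22, Uma, C, 39, 8, Gamma, bio), (22, Uma, C, 39, 8, Gamma, k2), (22, Uma, C, 39, 8, Gamma, law), (22, Xia, A, 11, 30, Beta, bio), (22, Xia, A, 11, 30, Beta, k2), (22, Xia, A, 11, 30, Beta, law), (22, Xia, A, 11, 7, Lyra, bio), (22, Xia, A, 11, 7, Lyra, k2), (22, Xia, A, 11, 7, Lyra, law), (22, Xia, A, 11, 8, Gamma, bio), (22, Xia, A, 11, 8, Gamma, k2), (22, Xia, A, 11, 8, Gamma, law), (26, Lee, F, 32, 17, Delta, eng), (26, Lee, F, 32, 17, Delta, qa), (26, Lee, F, 32, 18, Vega, eng), (26, Lee, F, 32, 18, Vega, qa), (26, Ned, D, 4, 17, Delta, eng), (26, Ned, D, 4, 17, Delta, qa), (26, Ned, D, 4, 18, Vega, eng), (26, Ned, D, 4, 18, Vega, qa)}.
π_{cid, sname} gives {(bio, Uma), (bio, Xia), (eng, Lee), (eng, Ned), (k2, Uma), (k2, Xia), (law, Uma), (law, Xia), (qa, Lee), (qa, Ned)} (16 duplicate(s) eliminated).

{(bio, Uma), (bio, Xia), (eng, Lee), (eng, Ned), (k2, Uma), (k2, Xia), (law, Uma), (law, Xia), (qa, Lee), (qa, Ned)}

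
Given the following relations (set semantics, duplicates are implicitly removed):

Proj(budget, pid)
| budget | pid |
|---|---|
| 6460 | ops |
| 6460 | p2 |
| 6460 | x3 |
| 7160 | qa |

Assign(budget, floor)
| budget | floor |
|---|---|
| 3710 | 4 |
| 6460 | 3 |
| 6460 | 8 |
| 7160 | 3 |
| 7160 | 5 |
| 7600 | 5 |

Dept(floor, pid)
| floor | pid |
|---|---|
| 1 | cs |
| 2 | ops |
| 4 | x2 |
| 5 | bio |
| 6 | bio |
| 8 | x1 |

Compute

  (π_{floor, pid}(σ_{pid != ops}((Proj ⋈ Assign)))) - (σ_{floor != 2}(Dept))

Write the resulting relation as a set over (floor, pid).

Natural join on budget: {(6460, ops, 3), (6460, ops, 8), (6460, p2, 3), (6460, p2, 8), (6460, x3, 3), (6460, x3, 8), (7160, qa, 3), (7160, qa, 5)}
Selection pid != ops: {(6460, p2, 3), (6460, p2, 8), (6460, x3, 3), (6460, x3, 8), (7160, qa, 3), (7160, qa, 5)}
π_{floor, pid} gives {(3, p2), (3, qa), (3, x3), (5, qa), (8, p2), (8, x3)}.
Selection floor != 2: {(1, cs), (4, x2), (5, bio), (6, bio), (8, x1)}
Set difference of the two operands is {(3, p2), (3, qa), (3, x3), (5, qa), (8, p2), (8, x3)}.

{(3, p2), (3, qa), (3, x3), (5, qa), (8, p2), (8, x3)}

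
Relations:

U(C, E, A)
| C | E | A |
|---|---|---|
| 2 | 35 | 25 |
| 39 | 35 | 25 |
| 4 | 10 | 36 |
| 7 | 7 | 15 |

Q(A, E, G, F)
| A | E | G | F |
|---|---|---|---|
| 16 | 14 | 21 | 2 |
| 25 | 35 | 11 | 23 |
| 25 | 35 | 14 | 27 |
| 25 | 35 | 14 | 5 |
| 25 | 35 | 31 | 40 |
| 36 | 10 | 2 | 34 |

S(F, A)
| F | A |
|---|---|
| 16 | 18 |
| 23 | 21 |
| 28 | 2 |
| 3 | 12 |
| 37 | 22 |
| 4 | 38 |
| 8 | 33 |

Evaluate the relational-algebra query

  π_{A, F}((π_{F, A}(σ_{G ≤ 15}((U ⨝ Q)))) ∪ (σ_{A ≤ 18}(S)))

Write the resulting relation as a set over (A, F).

{(12, 3), (18, 16), (2, 28), (25, 23), (25, 27), (25, 5), (36, 34)}

U ⋈ Q (natural join on E, A): {(2, 35, 25, 11, 23), (2, 35, 25, 14, 27), (2, 35, 25, 14, 5), (2, 35, 25, 31, 40), (39, 35, 25, 11, 23), (39, 35, 25, 14, 27), (39, 35, 25, 14, 5), (39, 35, 25, 31, 40), (4, 10, 36, 2, 34)}
Apply σ_{G ≤ 15}; surviving tuples: {(2, 35, 25, 11, 23), (2, 35, 25, 14, 27), (2, 35, 25, 14, 5), (39, 35, 25, 11, 23), (39, 35, 25, 14, 27), (39, 35, 25, 14, 5), (4, 10, 36, 2, 34)}
π[F, A]: project onto (F, A) (3 duplicate(s) eliminated) → {(23, 25), (27, 25), (34, 36), (5, 25)}
Apply σ_{A ≤ 18}; surviving tuples: {(16, 18), (28, 2), (3, 12)}
Taking the union: {(16, 18), (23, 25), (27, 25), (28, 2), (3, 12), (34, 36), (5, 25)}
π[A, F]: project onto (A, F) → {(12, 3), (18, 16), (2, 28), (25, 23), (25, 27), (25, 5), (36, 34)}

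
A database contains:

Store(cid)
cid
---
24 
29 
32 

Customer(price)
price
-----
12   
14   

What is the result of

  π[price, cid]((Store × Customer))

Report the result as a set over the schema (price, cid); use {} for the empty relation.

Store × Customer: Cartesian product, 3·2 = 6 tuples over (cid, price).
Projecting to price, cid: {(12, 24), (12, 29), (12, 32), (14, 24), (14, 29), (14, 32)}

{(12, 24), (12, 29), (12, 32), (14, 24), (14, 29), (14, 32)}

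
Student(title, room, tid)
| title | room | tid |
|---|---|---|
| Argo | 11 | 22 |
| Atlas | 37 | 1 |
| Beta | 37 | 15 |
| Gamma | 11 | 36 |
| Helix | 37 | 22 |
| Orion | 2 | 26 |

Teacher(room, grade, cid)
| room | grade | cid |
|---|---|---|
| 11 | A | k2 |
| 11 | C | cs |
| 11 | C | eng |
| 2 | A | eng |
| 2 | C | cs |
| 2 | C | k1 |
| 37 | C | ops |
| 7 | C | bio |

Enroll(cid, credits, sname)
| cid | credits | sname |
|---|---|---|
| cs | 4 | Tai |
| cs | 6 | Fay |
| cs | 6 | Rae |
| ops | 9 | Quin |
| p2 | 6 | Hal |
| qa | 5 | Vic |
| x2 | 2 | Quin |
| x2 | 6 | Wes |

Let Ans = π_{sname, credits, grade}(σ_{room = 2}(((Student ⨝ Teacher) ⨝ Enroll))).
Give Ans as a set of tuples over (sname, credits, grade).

Natural join on room: {(Argo, 11, 22, A, k2), (Argo, 11, 22, C, cs), (Argo, 11, 22, C, eng), (Atlas, 37, 1, C, ops), (Beta, 37, 15, C, ops), (Gamma, 11, 36, A, k2), (Gamma, 11, 36, C, cs), (Gamma, 11, 36, C, eng), (Helix, 37, 22, C, ops), (Orion, 2, 26, A, eng), (Orion, 2, 26, C, cs), (Orion, 2, 26, C, k1)}
Natural join on cid: {(Argo, 11, 22, C, cs, 4, Tai), (Argo, 11, 22, C, cs, 6, Fay), (Argo, 11, 22, C, cs, 6, Rae), (Atlas, 37, 1, C, ops, 9, Quin), (Beta, 37, 15, C, ops, 9, Quin), (Gamma, 11, 36, C, cs, 4, Tai), (Gamma, 11, 36, C, cs, 6, Fay), (Gamma, 11, 36, C, cs, 6, Rae), (Helix, 37, 22, C, ops, 9, Quin), (Orion, 2, 26, C, cs, 4, Tai), (Orion, 2, 26, C, cs, 6, Fay), (Orion, 2, 26, C, cs, 6, Rae)}
Selection room = 2: {(Orion, 2, 26, C, cs, 4, Tai), (Orion, 2, 26, C, cs, 6, Fay), (Orion, 2, 26, C, cs, 6, Rae)}
Projecting to sname, credits, grade: {(Fay, 6, C), (Rae, 6, C), (Tai, 4, C)}

{(Fay, 6, C), (Rae, 6, C), (Tai, 4, C)}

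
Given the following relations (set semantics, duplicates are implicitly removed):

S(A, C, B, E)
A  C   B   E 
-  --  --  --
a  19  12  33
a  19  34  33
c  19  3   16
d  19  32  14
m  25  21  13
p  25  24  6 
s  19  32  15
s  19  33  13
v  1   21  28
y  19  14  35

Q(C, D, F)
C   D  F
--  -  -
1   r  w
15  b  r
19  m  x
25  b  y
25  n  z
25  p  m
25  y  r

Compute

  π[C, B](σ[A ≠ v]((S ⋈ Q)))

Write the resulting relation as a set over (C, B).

{(19, 12), (19, 14), (19, 3), (19, 32), (19, 33), (19, 34), (25, 21), (25, 24)}

Natural join on C: {(a, 19, 12, 33, m, x), (a, 19, 34, 33, m, x), (c, 19, 3, 16, m, x), (d, 19, 32, 14, m, x), (m, 25, 21, 13, b, y), (m, 25, 21, 13, n, z), (m, 25, 21, 13, p, m), (m, 25, 21, 13, y, r), (p, 25, 24, 6, b, y), (p, 25, 24, 6, n, z), (p, 25, 24, 6, p, m), (p, 25, 24, 6, y, r), (s, 19, 32, 15, m, x), (s, 19, 33, 13, m, x), (v, 1, 21, 28, r, w), (y, 19, 14, 35, m, x)}
Apply σ_{A ≠ v}; surviving tuples: {(a, 19, 12, 33, m, x), (a, 19, 34, 33, m, x), (c, 19, 3, 16, m, x), (d, 19, 32, 14, m, x), (m, 25, 21, 13, b, y), (m, 25, 21, 13, n, z), (m, 25, 21, 13, p, m), (m, 25, 21, 13, y, r), (p, 25, 24, 6, b, y), (p, 25, 24, 6, n, z), (p, 25, 24, 6, p, m), (p, 25, 24, 6, y, r), (s, 19, 32, 15, m, x), (s, 19, 33, 13, m, x), (y, 19, 14, 35, m, x)}
π[C, B]: project onto (C, B) (7 duplicate(s) eliminated) → {(19, 12), (19, 14), (19, 3), (19, 32), (19, 33), (19, 34), (25, 21), (25, 24)}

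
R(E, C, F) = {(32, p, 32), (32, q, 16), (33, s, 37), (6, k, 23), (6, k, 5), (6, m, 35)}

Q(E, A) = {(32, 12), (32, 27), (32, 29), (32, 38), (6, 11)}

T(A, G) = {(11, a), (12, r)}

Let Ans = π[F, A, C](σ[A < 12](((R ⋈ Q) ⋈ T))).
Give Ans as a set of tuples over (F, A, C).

Joining R and Q on E yields {(32, p, 32, 12), (32, p, 32, 27), (32, p, 32, 29), (32, p, 32, 38), (32, q, 16, 12), (32, q, 16, 27), (32, q, 16, 29), (32, q, 16, 38), (6, k, 23, 11), (6, k, 5, 11), (6, m, 35, 11)}.
Joining (R ⋈ Q) and T on A yields {(32, p, 32, 12, r), (32, q, 16, 12, r), (6, k, 23, 11, a), (6, k, 5, 11, a), (6, m, 35, 11, a)}.
Selection A < 12: {(6, k, 23, 11, a), (6, k, 5, 11, a), (6, m, 35, 11, a)}
π_{F, A, C} gives {(23, 11, k), (35, 11, m), (5, 11, k)}.

{(23, 11, k), (35, 11, m), (5, 11, k)}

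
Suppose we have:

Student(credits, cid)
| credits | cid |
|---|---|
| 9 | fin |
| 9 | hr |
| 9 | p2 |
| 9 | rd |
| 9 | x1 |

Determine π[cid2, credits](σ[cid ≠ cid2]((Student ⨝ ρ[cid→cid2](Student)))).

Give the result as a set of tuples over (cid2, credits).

{(fin, 9), (hr, 9), (p2, 9), (rd, 9), (x1, 9)}

ρ[cid→cid2]: schema becomes (credits, cid2); tuples unchanged.
Student ⋈ ρ[cid→cid2](Student) (natural join on credits): {(9, fin, fin), (9, fin, hr), (9, fin, p2), (9, fin, rd), (9, fin, x1), (9, hr, fin), (9, hr, hr), (9, hr, p2), (9, hr, rd), (9, hr, x1), (9, p2, fin), (9, p2, hr), (9, p2, p2), (9, p2, rd), (9, p2, x1), (9, rd, fin), (9, rd, hr), (9, rd, p2), (9, rd, rd), (9, rd, x1), (9, x1, fin), (9, x1, hr), (9, x1, p2), (9, x1, rd), (9, x1, x1)}
Apply σ_{cid ≠ cid2}; surviving tuples: {(9, fin, hr), (9, fin, p2), (9, fin, rd), (9, fin, x1), (9, hr, fin), (9, hr, p2), (9, hr, rd), (9, hr, x1), (9, p2, fin), (9, p2, hr), (9, p2, rd), (9, p2, x1), (9, rd, fin), (9, rd, hr), (9, rd, p2), (9, rd, x1), (9, x1, fin), (9, x1, hr), (9, x1, p2), (9, x1, rd)}
Projecting to cid2, credits (15 duplicate(s) eliminated): {(fin, 9), (hr, 9), (p2, 9), (rd, 9), (x1, 9)}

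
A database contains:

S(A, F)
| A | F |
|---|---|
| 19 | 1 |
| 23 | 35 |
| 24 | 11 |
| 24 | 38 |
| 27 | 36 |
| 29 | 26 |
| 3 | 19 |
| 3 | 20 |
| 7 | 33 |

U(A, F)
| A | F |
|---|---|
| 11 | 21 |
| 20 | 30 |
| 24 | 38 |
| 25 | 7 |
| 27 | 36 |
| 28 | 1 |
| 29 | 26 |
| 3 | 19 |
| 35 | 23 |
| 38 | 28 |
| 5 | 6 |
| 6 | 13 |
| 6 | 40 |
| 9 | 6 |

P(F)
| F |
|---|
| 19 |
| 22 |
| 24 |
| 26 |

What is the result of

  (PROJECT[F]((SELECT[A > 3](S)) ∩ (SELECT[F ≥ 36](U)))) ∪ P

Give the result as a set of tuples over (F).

{19, 22, 24, 26, 36, 38}

Selection A > 3: {(19, 1), (23, 35), (24, 11), (24, 38), (27, 36), (29, 26), (7, 33)}
Selection F ≥ 36: {(24, 38), (27, 36), (6, 40)}
Set intersection of the two operands is {(24, 38), (27, 36)}.
Projecting to F: {36, 38}
Set union of the two operands is {19, 22, 24, 26, 36, 38}.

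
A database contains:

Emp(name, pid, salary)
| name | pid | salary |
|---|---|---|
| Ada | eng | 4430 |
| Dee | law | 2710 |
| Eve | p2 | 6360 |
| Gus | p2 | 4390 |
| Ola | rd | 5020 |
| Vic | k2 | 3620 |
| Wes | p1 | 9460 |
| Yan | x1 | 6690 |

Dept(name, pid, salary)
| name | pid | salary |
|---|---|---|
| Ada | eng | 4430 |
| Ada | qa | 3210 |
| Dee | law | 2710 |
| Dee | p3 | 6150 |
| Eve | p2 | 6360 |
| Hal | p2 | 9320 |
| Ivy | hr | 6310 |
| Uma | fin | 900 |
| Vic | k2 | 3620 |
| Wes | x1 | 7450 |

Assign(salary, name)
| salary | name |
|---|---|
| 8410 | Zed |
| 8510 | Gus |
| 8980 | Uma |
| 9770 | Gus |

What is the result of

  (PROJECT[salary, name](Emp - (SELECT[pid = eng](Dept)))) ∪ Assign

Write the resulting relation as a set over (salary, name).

{(2710, Dee), (3620, Vic), (4390, Gus), (5020, Ola), (6360, Eve), (6690, Yan), (8410, Zed), (8510, Gus), (8980, Uma), (9460, Wes), (9770, Gus)}

Apply σ_{pid = eng}; surviving tuples: {(Ada, eng, 4430)}
Set difference of the two operands is {(Dee, law, 2710), (Eve, p2, 6360), (Gus, p2, 4390), (Ola, rd, 5020), (Vic, k2, 3620), (Wes, p1, 9460), (Yan, x1, 6690)}.
Projecting to salary, name: {(2710, Dee), (3620, Vic), (4390, Gus), (5020, Ola), (6360, Eve), (6690, Yan), (9460, Wes)}
Set union of the two operands is {(2710, Dee), (3620, Vic), (4390, Gus), (5020, Ola), (6360, Eve), (6690, Yan), (8410, Zed), (8510, Gus), (8980, Uma), (9460, Wes), (9770, Gus)}.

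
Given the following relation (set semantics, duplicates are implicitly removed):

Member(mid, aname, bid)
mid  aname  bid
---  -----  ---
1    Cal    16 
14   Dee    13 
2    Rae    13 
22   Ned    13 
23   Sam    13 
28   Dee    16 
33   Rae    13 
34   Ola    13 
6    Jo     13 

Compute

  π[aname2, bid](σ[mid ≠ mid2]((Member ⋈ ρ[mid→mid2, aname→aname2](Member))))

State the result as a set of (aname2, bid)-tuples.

ρ[mid→mid2, aname→aname2]: schema becomes (mid2, aname2, bid); tuples unchanged.
Member ⋈ ρ[mid→mid2, aname→aname2](Member) (natural join on bid): {(1, Cal, 16, 1, Cal), (1, Cal, 16, 28, Dee), (14, Dee, 13, 14, Dee), (14, Dee, 13, 2, Rae), (14, Dee, 13, 22, Ned), (14, Dee, 13, 23, Sam), (14, Dee, 13, 33, Rae), (14, Dee, 13, 34, Ola), (14, Dee, 13, 6, Jo), (2, Rae, 13, 14, Dee), (2, Rae, 13, 2, Rae), (2, Rae, 13, 22, Ned), (2, Rae, 13, 23, Sam), (2, Rae, 13, 33, Rae), (2, Rae, 13, 34, Ola), (2, Rae, 13, 6, Jo), (22, Ned, 13, 14, Dee), (22, Ned, 13, 2, Rae), (22, Ned, 13, 22, Ned), (22, Ned, 13, 23, Sam), (22, Ned, 13, 33, Rae), (22, Ned, 13, 34, Ola), (22, Ned, 13, 6, Jo), (23, Sam, 13, 14, Dee), (23, Sam, 13, 2, Rae), (23, Sam, 13, 22, Ned), (23, Sam, 13, 23, Sam), (23, Sam, 13, 33, Rae), (23, Sam, 13, 34, Ola), (23, Sam, 13, 6, Jo), (28, Dee, 16, 1, Cal), (28, Dee, 16, 28, Dee), (33, Rae, 13, 14, Dee), (33, Rae, 13, 2, Rae), (33, Rae, 13, 22, Ned), (33, Rae, 13, 23, Sam), (33, Rae, 13, 33, Rae), (33, Rae, 13, 34, Ola), (33, Rae, 13, 6, Jo), (34, Ola, 13, 14, Dee), (34, Ola, 13, 2, Rae), (34, Ola, 13, 22, Ned), (34, Ola, 13, 23, Sam), (34, Ola, 13, 33, Rae), (34, Ola, 13, 34, Ola), (34, Ola, 13, 6, Jo), (6, Jo, 13, 14, Dee), (6, Jo, 13, 2, Rae), (6, Jo, 13, 22, Ned), (6, Jo, 13, 23, Sam), (6, Jo, 13, 33, Rae), (6, Jo, 13, 34, Ola), (6, Jo, 13, 6, Jo)}
Selection mid ≠ mid2: {(1, Cal, 16, 28, Dee), (14, Dee, 13, 2, Rae), (14, Dee, 13, 22, Ned), (14, Dee, 13, 23, Sam), (14, Dee, 13, 33, Rae), (14, Dee, 13, 34, Ola), (14, Dee, 13, 6, Jo), (2, Rae, 13, 14, Dee), (2, Rae, 13, 22, Ned), (2, Rae, 13, 23, Sam), (2, Rae, 13, 33, Rae), (2, Rae, 13, 34, Ola), (2, Rae, 13, 6, Jo), (22, Ned, 13, 14, Dee), (22, Ned, 13, 2, Rae), (22, Ned, 13, 23, Sam), (22, Ned, 13, 33, Rae), (22, Ned, 13, 34, Ola), (22, Ned, 13, 6, Jo), (23, Sam, 13, 14, Dee), (23, Sam, 13, 2, Rae), (23, Sam, 13, 22, Ned), (23, Sam, 13, 33, Rae), (23, Sam, 13, 34, Ola), (23, Sam, 13, 6, Jo), (28, Dee, 16, 1, Cal), (33, Rae, 13, 14, Dee), (33, Rae, 13, 2, Rae), (33, Rae, 13, 22, Ned), (33, Rae, 13, 23, Sam), (33, Rae, 13, 34, Ola), (33, Rae, 13, 6, Jo), (34, Ola, 13, 14, Dee), (34, Ola, 13, 2, Rae), (34, Ola, 13, 22, Ned), (34, Ola, 13, 23, Sam), (34, Ola, 13, 33, Rae), (34, Ola, 13, 6, Jo), (6, Jo, 13, 14, Dee), (6, Jo, 13, 2, Rae), (6, Jo, 13, 22, Ned), (6, Jo, 13, 23, Sam), (6, Jo, 13, 33, Rae), (6, Jo, 13, 34, Ola)}
Projecting to aname2, bid (36 duplicate(s) eliminated): {(Cal, 16), (Dee, 13), (Dee, 16), (Jo, 13), (Ned, 13), (Ola, 13), (Rae, 13), (Sam, 13)}

{(Cal, 16), (Dee, 13), (Dee, 16), (Jo, 13), (Ned, 13), (Ola, 13), (Rae, 13), (Sam, 13)}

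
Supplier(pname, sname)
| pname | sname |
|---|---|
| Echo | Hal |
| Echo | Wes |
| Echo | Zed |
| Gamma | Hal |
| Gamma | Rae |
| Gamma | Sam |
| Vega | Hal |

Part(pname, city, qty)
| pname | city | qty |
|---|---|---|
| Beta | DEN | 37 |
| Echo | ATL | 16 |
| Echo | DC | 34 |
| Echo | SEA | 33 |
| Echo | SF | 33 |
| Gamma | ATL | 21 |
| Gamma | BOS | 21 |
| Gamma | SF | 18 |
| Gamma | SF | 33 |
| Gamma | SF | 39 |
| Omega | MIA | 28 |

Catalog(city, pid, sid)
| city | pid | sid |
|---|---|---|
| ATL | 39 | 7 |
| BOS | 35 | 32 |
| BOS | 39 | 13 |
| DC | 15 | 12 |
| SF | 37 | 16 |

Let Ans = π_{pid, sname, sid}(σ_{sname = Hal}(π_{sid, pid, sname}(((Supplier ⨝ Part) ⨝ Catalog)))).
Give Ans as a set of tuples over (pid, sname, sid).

Supplier ⋈ Part (natural join on pname): {(Echo, Hal, ATL, 16), (Echo, Hal, DC, 34), (Echo, Hal, SEA, 33), (Echo, Hal, SF, 33), (Echo, Wes, ATL, 16), (Echo, Wes, DC, 34), (Echo, Wes, SEA, 33), (Echo, Wes, SF, 33), (Echo, Zed, ATL, 16), (Echo, Zed, DC, 34), (Echo, Zed, SEA, 33), (Echo, Zed, SF, 33), (Gamma, Hal, ATL, 21), (Gamma, Hal, BOS, 21), (Gamma, Hal, SF, 18), (Gamma, Hal, SF, 33), (Gamma, Hal, SF, 39), (Gamma, Rae, ATL, 21), (Gamma, Rae, BOS, 21), (Gamma, Rae, SF, 18), (Gamma, Rae, SF, 33), (Gamma, Rae, SF, 39), (Gamma, Sam, ATL, 21), (Gamma, Sam, BOS, 21), (Gamma, Sam, SF, 18), (Gamma, Sam, SF, 33), (Gamma, Sam, SF, 39)}
(Supplier ⨝ Part) ⋈ Catalog (natural join on city): {(Echo, Hal, ATL, 16, 39, 7), (Echo, Hal, DC, 34, 15, 12), (Echo, Hal, SF, 33, 37, 16), (Echo, Wes, ATL, 16, 39, 7), (Echo, Wes, DC, 34, 15, 12), (Echo, Wes, SF, 33, 37, 16), (Echo, Zed, ATL, 16, 39, 7), (Echo, Zed, DC, 34, 15, 12), (Echo, Zed, SF, 33, 37, 16), (Gamma, Hal, ATL, 21, 39, 7), (Gamma, Hal, BOS, 21, 35, 32), (Gamma, Hal, BOS, 21, 39, 13), (Gamma, Hal, SF, 18, 37, 16), (Gamma, Hal, SF, 33, 37, 16), (Gamma, Hal, SF, 39, 37, 16), (Gamma, Rae, ATL, 21, 39, 7), (Gamma, Rae, BOS, 21, 35, 32), (Gamma, Rae, BOS, 21, 39, 13), (Gamma, Rae, SF, 18, 37, 16), (Gamma, Rae, SF, 33, 37, 16), (Gamma, Rae, SF, 39, 37, 16), (Gamma, Sam, ATL, 21, 39, 7), (Gamma, Sam, BOS, 21, 35, 32), (Gamma, Sam, BOS, 21, 39, 13), (Gamma, Sam, SF, 18, 37, 16), (Gamma, Sam, SF, 33, 37, 16), (Gamma, Sam, SF, 39, 37, 16)}
Keep only column(s) sid, pid, sname (8 duplicate(s) eliminated): {(12, 15, Hal), (12, 15, Wes), (12, 15, Zed), (13, 39, Hal), (13, 39, Rae), (13, 39, Sam), (16, 37, Hal), (16, 37, Rae), (16, 37, Sam), (16, 37, Wes), (16, 37, Zed), (32, 35, Hal), (32, 35, Rae), (32, 35, Sam), (7, 39, Hal), (7, 39, Rae), (7, 39, Sam), (7, 39, Wes), (7, 39, Zed)}
Selection sname = Hal: {(12, 15, Hal), (13, 39, Hal), (16, 37, Hal), (32, 35, Hal), (7, 39, Hal)}
Keep only column(s) pid, sname, sid: {(15, Hal, 12), (35, Hal, 32), (37, Hal, 16), (39, Hal, 13), (39, Hal, 7)}

{(15, Hal, 12), (35, Hal, 32), (37, Hal, 16), (39, Hal, 13), (39, Hal, 7)}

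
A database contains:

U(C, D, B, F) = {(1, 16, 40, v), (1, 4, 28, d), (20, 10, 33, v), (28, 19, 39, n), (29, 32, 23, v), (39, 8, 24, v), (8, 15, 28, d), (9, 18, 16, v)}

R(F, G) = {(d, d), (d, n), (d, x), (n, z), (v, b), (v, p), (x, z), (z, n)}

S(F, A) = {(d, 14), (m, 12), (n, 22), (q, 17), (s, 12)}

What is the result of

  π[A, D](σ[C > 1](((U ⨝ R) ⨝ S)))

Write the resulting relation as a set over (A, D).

Natural join on F: {(1, 16, 40, v, b), (1, 16, 40, v, p), (1, 4, 28, d, d), (1, 4, 28, d, n), (1, 4, 28, d, x), (20, 10, 33, v, b), (20, 10, 33, v, p), (28, 19, 39, n, z), (29, 32, 23, v, b), (29, 32, 23, v, p), (39, 8, 24, v, b), (39, 8, 24, v, p), (8, 15, 28, d, d), (8, 15, 28, d, n), (8, 15, 28, d, x), (9, 18, 16, v, b), (9, 18, 16, v, p)}
Natural join on F: {(1, 4, 28, d, d, 14), (1, 4, 28, d, n, 14), (1, 4, 28, d, x, 14), (28, 19, 39, n, z, 22), (8, 15, 28, d, d, 14), (8, 15, 28, d, n, 14), (8, 15, 28, d, x, 14)}
Selection C > 1: {(28, 19, 39, n, z, 22), (8, 15, 28, d, d, 14), (8, 15, 28, d, n, 14), (8, 15, 28, d, x, 14)}
Keep only column(s) A, D (2 duplicate(s) eliminated): {(14, 15), (22, 19)}

{(14, 15), (22, 19)}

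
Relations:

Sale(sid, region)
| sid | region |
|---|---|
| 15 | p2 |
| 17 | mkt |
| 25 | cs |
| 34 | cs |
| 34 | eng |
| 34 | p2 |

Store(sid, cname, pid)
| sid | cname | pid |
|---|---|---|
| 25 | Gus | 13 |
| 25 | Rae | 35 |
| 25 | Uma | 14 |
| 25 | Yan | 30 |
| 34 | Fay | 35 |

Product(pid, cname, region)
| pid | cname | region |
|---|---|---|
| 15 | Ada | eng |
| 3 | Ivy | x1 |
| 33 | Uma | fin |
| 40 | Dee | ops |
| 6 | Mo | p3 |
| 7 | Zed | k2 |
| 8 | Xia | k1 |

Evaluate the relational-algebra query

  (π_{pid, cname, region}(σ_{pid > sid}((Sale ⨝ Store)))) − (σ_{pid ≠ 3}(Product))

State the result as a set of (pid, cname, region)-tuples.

Natural join on sid: {(25, cs, Gus, 13), (25, cs, Rae, 35), (25, cs, Uma, 14), (25, cs, Yan, 30), (34, cs, Fay, 35), (34, eng, Fay, 35), (34, p2, Fay, 35)}
Filtering on pid > sid leaves {(25, cs, Rae, 35), (25, cs, Yan, 30), (34, cs, Fay, 35), (34, eng, Fay, 35), (34, p2, Fay, 35)}.
Projecting to pid, cname, region: {(30, Yan, cs), (35, Fay, cs), (35, Fay, eng), (35, Fay, p2), (35, Rae, cs)}
Filtering on pid ≠ 3 leaves {(15, Ada, eng), (33, Uma, fin), (40, Dee, ops), (6, Mo, p3), (7, Zed, k2), (8, Xia, k1)}.
Set difference of the two operands is {(30, Yan, cs), (35, Fay, cs), (35, Fay, eng), (35, Fay, p2), (35, Rae, cs)}.

{(30, Yan, cs), (35, Fay, cs), (35, Fay, eng), (35, Fay, p2), (35, Rae, cs)}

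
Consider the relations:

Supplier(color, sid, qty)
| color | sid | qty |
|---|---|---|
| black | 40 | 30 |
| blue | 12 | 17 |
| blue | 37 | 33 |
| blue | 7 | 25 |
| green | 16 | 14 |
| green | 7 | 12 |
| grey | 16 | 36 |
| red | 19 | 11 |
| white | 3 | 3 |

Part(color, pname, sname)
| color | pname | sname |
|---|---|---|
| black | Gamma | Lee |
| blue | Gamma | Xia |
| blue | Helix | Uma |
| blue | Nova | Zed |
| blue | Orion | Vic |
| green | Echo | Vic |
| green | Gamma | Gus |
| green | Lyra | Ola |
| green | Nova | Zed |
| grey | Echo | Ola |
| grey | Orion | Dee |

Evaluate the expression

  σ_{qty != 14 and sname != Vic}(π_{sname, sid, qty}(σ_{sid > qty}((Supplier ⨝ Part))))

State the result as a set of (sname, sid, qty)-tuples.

{(Lee, 40, 30), (Uma, 37, 33), (Xia, 37, 33), (Zed, 37, 33)}

Joining Supplier and Part on color yields {(black, 40, 30, Gamma, Lee), (blue, 12, 17, Gamma, Xia), (blue, 12, 17, Helix, Uma), (blue, 12, 17, Nova, Zed), (blue, 12, 17, Orion, Vic), (blue, 37, 33, Gamma, Xia), (blue, 37, 33, Helix, Uma), (blue, 37, 33, Nova, Zed), (blue, 37, 33, Orion, Vic), (blue, 7, 25, Gamma, Xia), (blue, 7, 25, Helix, Uma), (blue, 7, 25, Nova, Zed), (blue, 7, 25, Orion, Vic), (green, 16, 14, Echo, Vic), (green, 16, 14, Gamma, Gus), (green, 16, 14, Lyra, Ola), (green, 16, 14, Nova, Zed), (green, 7, 12, Echo, Vic), (green, 7, 12, Gamma, Gus), (green, 7, 12, Lyra, Ola), (green, 7, 12, Nova, Zed), (grey, 16, 36, Echo, Ola), (grey, 16, 36, Orion, Dee)}.
Selection sid > qty: {(black, 40, 30, Gamma, Lee), (blue, 37, 33, Gamma, Xia), (blue, 37, 33, Helix, Uma), (blue, 37, 33, Nova, Zed), (blue, 37, 33, Orion, Vic), (green, 16, 14, Echo, Vic), (green, 16, 14, Gamma, Gus), (green, 16, 14, Lyra, Ola), (green, 16, 14, Nova, Zed)}
Keep only column(s) sname, sid, qty: {(Gus, 16, 14), (Lee, 40, 30), (Ola, 16, 14), (Uma, 37, 33), (Vic, 16, 14), (Vic, 37, 33), (Xia, 37, 33), (Zed, 16, 14), (Zed, 37, 33)}
Selection qty != 14 and sname != Vic: {(Lee, 40, 30), (Uma, 37, 33), (Xia, 37, 33), (Zed, 37, 33)}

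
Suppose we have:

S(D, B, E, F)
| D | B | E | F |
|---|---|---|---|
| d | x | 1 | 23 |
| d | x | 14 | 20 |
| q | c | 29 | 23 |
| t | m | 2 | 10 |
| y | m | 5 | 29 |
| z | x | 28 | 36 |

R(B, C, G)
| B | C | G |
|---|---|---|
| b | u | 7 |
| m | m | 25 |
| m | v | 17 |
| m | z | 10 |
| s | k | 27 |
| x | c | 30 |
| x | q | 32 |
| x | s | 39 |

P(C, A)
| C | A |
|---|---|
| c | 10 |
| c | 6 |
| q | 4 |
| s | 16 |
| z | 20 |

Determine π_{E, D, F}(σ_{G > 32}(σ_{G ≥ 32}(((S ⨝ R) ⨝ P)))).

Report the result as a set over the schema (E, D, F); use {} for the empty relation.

Natural join on B: {(d, x, 1, 23, c, 30), (d, x, 1, 23, q, 32), (d, x, 1, 23, s, 39), (d, x, 14, 20, c, 30), (d, x, 14, 20, q, 32), (d, x, 14, 20, s, 39), (t, m, 2, 10, m, 25), (t, m, 2, 10, v, 17), (t, m, 2, 10, z, 10), (y, m, 5, 29, m, 25), (y, m, 5, 29, v, 17), (y, m, 5, 29, z, 10), (z, x, 28, 36, c, 30), (z, x, 28, 36, q, 32), (z, x, 28, 36, s, 39)}
Natural join on C: {(d, x, 1, 23, c, 30, 10), (d, x, 1, 23, c, 30, 6), (d, x, 1, 23, q, 32, 4), (d, x, 1, 23, s, 39, 16), (d, x, 14, 20, c, 30, 10), (d, x, 14, 20, c, 30, 6), (d, x, 14, 20, q, 32, 4), (d, x, 14, 20, s, 39, 16), (t, m, 2, 10, z, 10, 20), (y, m, 5, 29, z, 10, 20), (z, x, 28, 36, c, 30, 10), (z, x, 28, 36, c, 30, 6), (z, x, 28, 36, q, 32, 4), (z, x, 28, 36, s, 39, 16)}
Filtering on G ≥ 32 leaves {(d, x, 1, 23, q, 32, 4), (d, x, 1, 23, s, 39, 16), (d, x, 14, 20, q, 32, 4), (d, x, 14, 20, s, 39, 16), (z, x, 28, 36, q, 32, 4), (z, x, 28, 36, s, 39, 16)}.
Filtering on G > 32 leaves {(d, x, 1, 23, s, 39, 16), (d, x, 14, 20, s, 39, 16), (z, x, 28, 36, s, 39, 16)}.
π[E, D, F]: project onto (E, D, F) → {(1, d, 23), (14, d, 20), (28, z, 36)}

{(1, d, 23), (14, d, 20), (28, z, 36)}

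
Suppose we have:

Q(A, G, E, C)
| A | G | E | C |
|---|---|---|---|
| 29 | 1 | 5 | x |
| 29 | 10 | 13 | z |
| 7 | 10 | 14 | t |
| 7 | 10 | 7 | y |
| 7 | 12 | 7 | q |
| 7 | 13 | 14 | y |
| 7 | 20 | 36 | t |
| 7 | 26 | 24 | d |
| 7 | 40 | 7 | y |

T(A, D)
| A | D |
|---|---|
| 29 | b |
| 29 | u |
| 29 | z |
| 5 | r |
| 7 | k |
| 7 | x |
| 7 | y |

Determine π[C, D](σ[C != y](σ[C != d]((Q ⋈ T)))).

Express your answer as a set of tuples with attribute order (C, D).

{(q, k), (q, x), (q, y), (t, k), (t, x), (t, y), (x, b), (x, u), (x, z), (z, b), (z, u), (z, z)}

Natural join on A: {(29, 1, 5, x, b), (29, 1, 5, x, u), (29, 1, 5, x, z), (29, 10, 13, z, b), (29, 10, 13, z, u), (29, 10, 13, z, z), (7, 10, 14, t, k), (7, 10, 14, t, x), (7, 10, 14, t, y), (7, 10, 7, y, k), (7, 10, 7, y, x), (7, 10, 7, y, y), (7, 12, 7, q, k), (7, 12, 7, q, x), (7, 12, 7, q, y), (7, 13, 14, y, k), (7, 13, 14, y, x), (7, 13, 14, y, y), (7, 20, 36, t, k), (7, 20, 36, t, x), (7, 20, 36, t, y), (7, 26, 24, d, k), (7, 26, 24, d, x), (7, 26, 24, d, y), (7, 40, 7, y, k), (7, 40, 7, y, x), (7, 40, 7, y, y)}
σ[C != d]: keep tuples satisfying C != d → {(29, 1, 5, x, b), (29, 1, 5, x, u), (29, 1, 5, x, z), (29, 10, 13, z, b), (29, 10, 13, z, u), (29, 10, 13, z, z), (7, 10, 14, t, k), (7, 10, 14, t, x), (7, 10, 14, t, y), (7, 10, 7, y, k), (7, 10, 7, y, x), (7, 10, 7, y, y), (7, 12, 7, q, k), (7, 12, 7, q, x), (7, 12, 7, q, y), (7, 13, 14, y, k), (7, 13, 14, y, x), (7, 13, 14, y, y), (7, 20, 36, t, k), (7, 20, 36, t, x), (7, 20, 36, t, y), (7, 40, 7, y, k), (7, 40, 7, y, x), (7, 40, 7, y, y)}
σ[C != y]: keep tuples satisfying C != y → {(29, 1, 5, x, b), (29, 1, 5, x, u), (29, 1, 5, x, z), (29, 10, 13, z, b), (29, 10, 13, z, u), (29, 10, 13, z, z), (7, 10, 14, t, k), (7, 10, 14, t, x), (7, 10, 14, t, y), (7, 12, 7, q, k), (7, 12, 7, q, x), (7, 12, 7, q, y), (7, 20, 36, t, k), (7, 20, 36, t, x), (7, 20, 36, t, y)}
π_{C, D} gives {(q, k), (q, x), (q, y), (t, k), (t, x), (t, y), (x, b), (x, u), (x, z), (z, b), (z, u), (z, z)} (3 duplicate(s) eliminated).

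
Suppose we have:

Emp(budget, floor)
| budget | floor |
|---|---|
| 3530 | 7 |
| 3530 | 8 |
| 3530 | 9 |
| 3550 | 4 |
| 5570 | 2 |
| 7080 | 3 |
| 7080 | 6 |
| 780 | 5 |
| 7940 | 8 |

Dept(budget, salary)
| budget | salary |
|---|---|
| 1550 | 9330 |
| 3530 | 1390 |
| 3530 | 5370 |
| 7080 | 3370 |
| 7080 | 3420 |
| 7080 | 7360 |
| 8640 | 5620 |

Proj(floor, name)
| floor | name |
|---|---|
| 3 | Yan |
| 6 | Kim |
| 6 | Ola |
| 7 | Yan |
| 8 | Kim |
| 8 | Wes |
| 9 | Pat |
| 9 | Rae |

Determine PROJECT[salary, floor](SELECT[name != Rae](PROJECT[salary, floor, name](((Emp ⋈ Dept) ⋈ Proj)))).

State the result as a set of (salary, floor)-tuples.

{(1390, 7), (1390, 8), (1390, 9), (3370, 3), (3370, 6), (3420, 3), (3420, 6), (5370, 7), (5370, 8), (5370, 9), (7360, 3), (7360, 6)}

Joining Emp and Dept on budget yields {(3530, 7, 1390), (3530, 7, 5370), (3530, 8, 1390), (3530, 8, 5370), (3530, 9, 1390), (3530, 9, 5370), (7080, 3, 3370), (7080, 3, 3420), (7080, 3, 7360), (7080, 6, 3370), (7080, 6, 3420), (7080, 6, 7360)}.
Joining (Emp ⋈ Dept) and Proj on floor yields {(3530, 7, 1390, Yan), (3530, 7, 5370, Yan), (3530, 8, 1390, Kim), (3530, 8, 1390, Wes), (3530, 8, 5370, Kim), (3530, 8, 5370, Wes), (3530, 9, 1390, Pat), (3530, 9, 1390, Rae), (3530, 9, 5370, Pat), (3530, 9, 5370, Rae), (7080, 3, 3370, Yan), (7080, 3, 3420, Yan), (7080, 3, 7360, Yan), (7080, 6, 3370, Kim), (7080, 6, 3370, Ola), (7080, 6, 3420, Kim), (7080, 6, 3420, Ola), (7080, 6, 7360, Kim), (7080, 6, 7360, Ola)}.
π[salary, floor, name]: project onto (salary, floor, name) → {(1390, 7, Yan), (1390, 8, Kim), (1390, 8, Wes), (1390, 9, Pat), (1390, 9, Rae), (3370, 3, Yan), (3370, 6, Kim), (3370, 6, Ola), (3420, 3, Yan), (3420, 6, Kim), (3420, 6, Ola), (5370, 7, Yan), (5370, 8, Kim), (5370, 8, Wes), (5370, 9, Pat), (5370, 9, Rae), (7360, 3, Yan), (7360, 6, Kim), (7360, 6, Ola)}
Filtering on name != Rae leaves {(1390, 7, Yan), (1390, 8, Kim), (1390, 8, Wes), (1390, 9, Pat), (3370, 3, Yan), (3370, 6, Kim), (3370, 6, Ola), (3420, 3, Yan), (3420, 6, Kim), (3420, 6, Ola), (5370, 7, Yan), (5370, 8, Kim), (5370, 8, Wes), (5370, 9, Pat), (7360, 3, Yan), (7360, 6, Kim), (7360, 6, Ola)}.
π[salary, floor]: project onto (salary, floor) (5 duplicate(s) eliminated) → {(1390, 7), (1390, 8), (1390, 9), (3370, 3), (3370, 6), (3420, 3), (3420, 6), (5370, 7), (5370, 8), (5370, 9), (7360, 3), (7360, 6)}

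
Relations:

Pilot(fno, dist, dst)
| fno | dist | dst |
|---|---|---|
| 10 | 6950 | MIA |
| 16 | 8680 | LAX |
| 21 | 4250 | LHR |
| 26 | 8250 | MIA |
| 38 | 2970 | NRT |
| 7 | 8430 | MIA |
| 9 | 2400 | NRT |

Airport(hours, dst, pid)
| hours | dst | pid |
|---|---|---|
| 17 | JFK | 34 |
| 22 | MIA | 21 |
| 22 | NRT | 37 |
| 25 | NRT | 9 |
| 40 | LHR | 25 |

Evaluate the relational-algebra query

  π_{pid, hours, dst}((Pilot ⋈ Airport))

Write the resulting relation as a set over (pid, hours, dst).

{(21, 22, MIA), (25, 40, LHR), (37, 22, NRT), (9, 25, NRT)}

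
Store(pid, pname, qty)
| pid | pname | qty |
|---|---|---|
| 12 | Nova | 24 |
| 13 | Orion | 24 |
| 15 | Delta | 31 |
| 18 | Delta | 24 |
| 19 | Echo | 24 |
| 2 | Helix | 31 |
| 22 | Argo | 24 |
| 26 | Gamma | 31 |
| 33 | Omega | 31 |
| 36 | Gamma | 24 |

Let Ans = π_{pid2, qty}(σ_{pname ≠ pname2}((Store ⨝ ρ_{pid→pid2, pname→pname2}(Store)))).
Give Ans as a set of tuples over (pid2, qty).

ρ[pid→pid2, pname→pname2]: schema becomes (pid2, pname2, qty); tuples unchanged.
Store ⋈ ρ_{pid→pid2, pname→pname2}(Store) (natural join on qty): {(12, Nova, 24, 12, Nova), (12, Nova, 24, 13, Orion), (12, Nova, 24, 18, Delta), (12, Nova, 24, 19, Echo), (12, Nova, 24, 22, Argo), (12, Nova, 24, 36, Gamma), (13, Orion, 24, 12, Nova), (13, Orion, 24, 13, Orion), (13, Orion, 24, 18, Delta), (13, Orion, 24, 19, Echo), (13, Orion, 24, 22, Argo), (13, Orion, 24, 36, Gamma), (15, Delta, 31, 15, Delta), (15, Delta, 31, 2, Helix), (15, Delta, 31, 26, Gamma), (15, Delta, 31, 33, Omega), (18, Delta, 24, 12, Nova), (18, Delta, 24, 13, Orion), (18, Delta, 24, 18, Delta), (18, Delta, 24, 19, Echo), (18, Delta, 24, 22, Argo), (18, Delta, 24, 36, Gamma), (19, Echo, 24, 12, Nova), (19, Echo, 24, 13, Orion), (19, Echo, 24, 18, Delta), (19, Echo, 24, 19, Echo), (19, Echo, 24, 22, Argo), (19, Echo, 24, 36, Gamma), (2, Helix, 31, 15, Delta), (2, Helix, 31, 2, Helix), (2, Helix, 31, 26, Gamma), (2, Helix, 31, 33, Omega), (22, Argo, 24, 12, Nova), (22, Argo, 24, 13, Orion), (22, Argo, 24, 18, Delta), (22, Argo, 24, 19, Echo), (22, Argo, 24, 22, Argo), (22, Argo, 24, 36, Gamma), (26, Gamma, 31, 15, Delta), (26, Gamma, 31, 2, Helix), (26, Gamma, 31, 26, Gamma), (26, Gamma, 31, 33, Omega), (33, Omega, 31, 15, Delta), (33, Omega, 31, 2, Helix), (33, Omega, 31, 26, Gamma), (33, Omega, 31, 33, Omega), (36, Gamma, 24, 12, Nova), (36, Gamma, 24, 13, Orion), (36, Gamma, 24, 18, Delta), (36, Gamma, 24, 19, Echo), (36, Gamma, 24, 22, Argo), (36, Gamma, 24, 36, Gamma)}
Selection pname ≠ pname2: {(12, Nova, 24, 13, Orion), (12, Nova, 24, 18, Delta), (12, Nova, 24, 19, Echo), (12, Nova, 24, 22, Argo), (12, Nova, 24, 36, Gamma), (13, Orion, 24, 12, Nova), (13, Orion, 24, 18, Delta), (13, Orion, 24, 19, Echo), (13, Orion, 24, 22, Argo), (13, Orion, 24, 36, Gamma), (15, Delta, 31, 2, Helix), (15, Delta, 31, 26, Gamma), (15, Delta, 31, 33, Omega), (18, Delta, 24, 12, Nova), (18, Delta, 24, 13, Orion), (18, Delta, 24, 19, Echo), (18, Delta, 24, 22, Argo), (18, Delta, 24, 36, Gamma), (19, Echo, 24, 12, Nova), (19, Echo, 24, 13, Orion), (19, Echo, 24, 18, Delta), (19, Echo, 24, 22, Argo), (19, Echo, 24, 36, Gamma), (2, Helix, 31, 15, Delta), (2, Helix, 31, 26, Gamma), (2, Helix, 31, 33, Omega), (22, Argo, 24, 12, Nova), (22, Argo, 24, 13, Orion), (22, Argo, 24, 18, Delta), (22, Argo, 24, 19, Echo), (22, Argo, 24, 36, Gamma), (26, Gamma, 31, 15, Delta), (26, Gamma, 31, 2, Helix), (26, Gamma, 31, 33, Omega), (33, Omega, 31, 15, Delta), (33, Omega, 31, 2, Helix), (33, Omega, 31, 26, Gamma), (36, Gamma, 24, 12, Nova), (36, Gamma, 24, 13, Orion), (36, Gamma, 24, 18, Delta), (36, Gamma, 24, 19, Echo), (36, Gamma, 24, 22, Argo)}
Keep only column(s) pid2, qty (32 duplicate(s) eliminated): {(12, 24), (13, 24), (15, 31), (18, 24), (19, 24), (2, 31), (22, 24), (26, 31), (33, 31), (36, 24)}

{(12, 24), (13, 24), (15, 31), (18, 24), (19, 24), (2, 31), (22, 24), (26, 31), (33, 31), (36, 24)}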